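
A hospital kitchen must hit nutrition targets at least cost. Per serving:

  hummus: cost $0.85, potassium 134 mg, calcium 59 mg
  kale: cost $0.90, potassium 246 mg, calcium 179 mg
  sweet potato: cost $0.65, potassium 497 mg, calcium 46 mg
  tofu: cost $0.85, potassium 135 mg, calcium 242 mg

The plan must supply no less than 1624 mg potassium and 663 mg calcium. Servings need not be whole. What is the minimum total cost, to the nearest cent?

For a min-cost LP with two ≥-constraints, a basic feasible solution has at most two positive variables.
hummus only: max(1624/134, 663/59) = 12.12 servings → $10.30.
kale only: max(1624/246, 663/179) = 6.602 servings → $5.94.
sweet potato only: max(1624/497, 663/46) = 14.41 servings → $9.37.
tofu only: max(1624/135, 663/242) = 12.03 servings → $10.23.
hummus + kale: the both-tight solution has a negative serving — not a feasible corner.
hummus + sweet potato with both tight: 11 servings and 0.3011 servings → $9.55.
hummus + tofu: intersection lies outside the first quadrant.
kale + sweet potato with both tight: 3.282 servings and 1.643 servings → $4.02.
kale + tofu: the both-tight solution has a negative serving — not a feasible corner.
sweet potato + tofu with both tight: 2.661 servings and 2.234 servings → $3.63.
Cheapest feasible corner: $3.63.

$3.63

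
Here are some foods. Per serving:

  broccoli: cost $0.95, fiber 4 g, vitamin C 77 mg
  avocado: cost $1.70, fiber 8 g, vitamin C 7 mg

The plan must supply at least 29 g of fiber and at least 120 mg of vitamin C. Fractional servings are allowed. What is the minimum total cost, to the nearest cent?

$6.29

For a min-cost LP with two ≥-constraints, a basic feasible solution has at most two positive variables.
broccoli only: max(29/4, 120/77) = 7.25 servings → $6.89.
avocado only: max(29/8, 120/7) = 17.14 servings → $29.14.
broccoli + avocado with both tight: 1.287 servings and 2.981 servings → $6.29.
So the least-cost plan costs $6.29.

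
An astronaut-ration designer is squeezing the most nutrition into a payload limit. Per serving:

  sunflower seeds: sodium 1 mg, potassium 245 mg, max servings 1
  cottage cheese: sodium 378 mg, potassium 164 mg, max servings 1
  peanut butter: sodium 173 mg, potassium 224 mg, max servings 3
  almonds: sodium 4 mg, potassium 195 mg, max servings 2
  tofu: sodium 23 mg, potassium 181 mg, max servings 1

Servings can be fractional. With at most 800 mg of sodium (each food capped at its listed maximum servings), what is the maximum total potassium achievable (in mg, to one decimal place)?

Potassium per mg sodium: sunflower seeds 245, almonds 48.75, tofu 7.87, peanut butter 1.295, cottage cheese 0.4339.
Take 1 serving of sunflower seeds: uses 1 mg sodium, +245.0 mg potassium (running total 245.0 mg).
Take 2 servings of almonds: uses 8 mg sodium, +390.0 mg potassium (running total 635.0 mg).
Take 1 serving of tofu: uses 23 mg sodium, +181.0 mg potassium (running total 816.0 mg).
Take 3 servings of peanut butter: uses 519 mg sodium, +672.0 mg potassium (running total 1488.0 mg).
Take 0.6587 servings of cottage cheese: uses 249 mg sodium, +108.0 mg potassium (running total 1596.0 mg).
Greedy by best ratio exhausts the sodium allowance optimally: 1596.0 mg.

1596.0 mg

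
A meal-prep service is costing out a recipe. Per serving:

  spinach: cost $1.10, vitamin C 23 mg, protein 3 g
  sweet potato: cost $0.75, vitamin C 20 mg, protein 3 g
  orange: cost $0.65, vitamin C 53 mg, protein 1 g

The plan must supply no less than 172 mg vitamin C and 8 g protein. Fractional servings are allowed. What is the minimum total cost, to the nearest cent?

$3.02

A basic optimal solution has at most two foods positive. Try each food alone and each pair with both targets met exactly.
spinach only: max(172/23, 8/3) = 7.478 servings → $8.23.
sweet potato only: max(172/20, 8/3) = 8.6 servings → $6.45.
orange only: max(172/53, 8/1) = 8 servings → $5.20.
spinach + sweet potato with both targets exact would need a negative amount; discard.
spinach + orange with both tight: 1.853 servings and 2.441 servings → $3.62.
sweet potato + orange with both tight: 1.813 servings and 2.561 servings → $3.02.
So the least-cost plan costs $3.02.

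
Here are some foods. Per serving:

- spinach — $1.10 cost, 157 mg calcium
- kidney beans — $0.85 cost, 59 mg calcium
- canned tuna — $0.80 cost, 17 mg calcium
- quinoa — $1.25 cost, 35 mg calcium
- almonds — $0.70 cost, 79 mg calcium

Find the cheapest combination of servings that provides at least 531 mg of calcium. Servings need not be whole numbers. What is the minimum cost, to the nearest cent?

$3.72

Cost per mg of calcium: spinach $0.0070, almonds $0.0089, kidney beans $0.0144, quinoa $0.0357, canned tuna $0.0471.
With no serving limits, use only spinach: 531 mg / 157 mg = 3.382 servings × $1.10 = $3.72.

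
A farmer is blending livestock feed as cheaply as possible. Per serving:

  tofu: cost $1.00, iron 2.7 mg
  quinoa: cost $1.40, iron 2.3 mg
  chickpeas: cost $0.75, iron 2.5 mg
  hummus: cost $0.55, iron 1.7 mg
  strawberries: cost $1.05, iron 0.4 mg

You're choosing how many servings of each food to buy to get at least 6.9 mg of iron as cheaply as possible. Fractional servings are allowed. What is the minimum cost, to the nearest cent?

Cost per mg of iron: chickpeas $0.3000, hummus $0.3235, tofu $0.3704, quinoa $0.6087, strawberries $2.6250.
With no serving limits, use only chickpeas: 6.9 mg / 2.5 mg = 2.76 servings × $0.75 = $2.07.

$2.07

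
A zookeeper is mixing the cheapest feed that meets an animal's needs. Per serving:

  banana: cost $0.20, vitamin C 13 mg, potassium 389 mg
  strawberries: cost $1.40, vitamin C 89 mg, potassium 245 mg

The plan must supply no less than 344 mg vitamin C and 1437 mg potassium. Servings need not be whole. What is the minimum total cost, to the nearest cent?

A basic optimal solution has at most two foods positive. Try each food alone and each pair with both targets met exactly.
banana only: max(344/13, 1437/389) = 26.46 servings → $5.29.
strawberries only: max(344/89, 1437/245) = 5.865 servings → $8.21.
banana + strawberries with both tight: 1.387 servings and 3.663 servings → $5.41.
The minimum over all feasible corners is $5.29.

$5.29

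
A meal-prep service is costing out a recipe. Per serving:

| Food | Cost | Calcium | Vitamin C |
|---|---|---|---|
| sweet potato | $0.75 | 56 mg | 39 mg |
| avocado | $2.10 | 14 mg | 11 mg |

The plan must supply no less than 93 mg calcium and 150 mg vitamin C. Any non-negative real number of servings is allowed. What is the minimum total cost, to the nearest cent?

Check every corner: each single food scaled to meet both minima, and each pair solved so both constraints bind.
sweet potato only: max(93/56, 150/39) = 3.846 servings → $2.88.
avocado only: max(93/14, 150/11) = 13.64 servings → $28.64.
sweet potato + avocado: intersection lies outside the first quadrant.
Cheapest feasible corner: $2.88.

$2.88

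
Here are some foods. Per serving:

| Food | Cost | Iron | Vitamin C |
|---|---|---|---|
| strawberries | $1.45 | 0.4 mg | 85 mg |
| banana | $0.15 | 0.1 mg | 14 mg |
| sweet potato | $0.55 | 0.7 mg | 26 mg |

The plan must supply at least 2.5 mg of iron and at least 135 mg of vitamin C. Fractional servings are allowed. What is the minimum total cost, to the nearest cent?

$2.26

This is a tiny linear program; its minimum lies at a vertex of the feasible set. List the vertices and price them.
strawberries only: max(2.5/0.4, 135/85) = 6.25 servings → $9.06.
banana only: max(2.5/0.1, 135/14) = 25 servings → $3.75.
sweet potato only: max(2.5/0.7, 135/26) = 5.192 servings → $2.86.
strawberries + banana: the both-tight solution has a negative serving — not a feasible corner.
strawberries + sweet potato with both tight: 0.6008 servings and 3.228 servings → $2.65.
banana + sweet potato with both tight: 4.097 servings and 2.986 servings → $2.26.
The minimum over all feasible corners is $2.26.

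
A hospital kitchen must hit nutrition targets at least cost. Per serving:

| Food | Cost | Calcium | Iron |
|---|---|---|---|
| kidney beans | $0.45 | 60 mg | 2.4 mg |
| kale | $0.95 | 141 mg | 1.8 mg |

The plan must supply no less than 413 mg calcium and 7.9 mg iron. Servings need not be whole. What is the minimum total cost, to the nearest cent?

Compare the cost at each extreme point of the feasible region.
kidney beans only: max(413/60, 7.9/2.4) = 6.883 servings → $3.10.
kale only: max(413/141, 7.9/1.8) = 4.389 servings → $4.17.
kidney beans + kale with both tight: 1.608 servings and 2.245 servings → $2.86.
The minimum over all feasible corners is $2.86.

$2.86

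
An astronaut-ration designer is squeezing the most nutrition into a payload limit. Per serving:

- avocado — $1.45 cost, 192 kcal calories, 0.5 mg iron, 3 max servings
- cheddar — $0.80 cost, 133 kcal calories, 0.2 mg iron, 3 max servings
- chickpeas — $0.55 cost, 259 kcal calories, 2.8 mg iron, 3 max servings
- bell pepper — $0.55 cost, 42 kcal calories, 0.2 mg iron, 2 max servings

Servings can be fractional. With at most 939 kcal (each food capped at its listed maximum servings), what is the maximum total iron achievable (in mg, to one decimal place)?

Iron per kcal: chickpeas 0.01081, bell pepper 0.004762, avocado 0.002604, cheddar 0.001504.
Take 3 servings of chickpeas: uses 777 kcal, +8.4 mg iron (running total 8.4 mg).
Take 2 servings of bell pepper: uses 84 kcal, +0.4 mg iron (running total 8.8 mg).
Take 0.4062 servings of avocado: uses 78 kcal, +0.2 mg iron (running total 9.0 mg).
Filling greedily by iron-per-kcal is optimal for one linear limit, giving 9.0 mg.

9.0 mg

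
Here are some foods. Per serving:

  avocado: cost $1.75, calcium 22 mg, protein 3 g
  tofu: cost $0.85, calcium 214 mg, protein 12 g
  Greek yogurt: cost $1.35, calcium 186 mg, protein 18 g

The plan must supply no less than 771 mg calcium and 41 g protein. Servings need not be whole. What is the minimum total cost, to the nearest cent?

The cheapest plan sits at a corner of the feasible region — with two constraints it uses at most two foods.
avocado only: max(771/22, 41/3) = 35.05 servings → $61.33.
tofu only: max(771/214, 41/12) = 3.603 servings → $3.06.
Greek yogurt only: max(771/186, 41/18) = 4.145 servings → $5.60.
avocado + tofu with both targets exact would need a negative amount; discard.
avocado + Greek yogurt: the both-tight solution has a negative serving — not a feasible corner.
tofu + Greek yogurt: the both-tight solution has a negative serving — not a feasible corner.
The minimum over all feasible corners is $3.06.

$3.06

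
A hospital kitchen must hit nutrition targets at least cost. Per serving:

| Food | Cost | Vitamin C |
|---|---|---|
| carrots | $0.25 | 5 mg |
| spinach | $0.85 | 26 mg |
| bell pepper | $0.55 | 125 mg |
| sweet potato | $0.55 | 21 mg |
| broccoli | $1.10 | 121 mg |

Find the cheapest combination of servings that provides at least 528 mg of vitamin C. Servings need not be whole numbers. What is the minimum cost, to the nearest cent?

$2.32

Cost per mg of vitamin C: bell pepper $0.0044, broccoli $0.0091, sweet potato $0.0262, spinach $0.0327, carrots $0.0500.
With no serving limits, use only bell pepper: 528 mg / 125 mg = 4.224 servings × $0.55 = $2.32.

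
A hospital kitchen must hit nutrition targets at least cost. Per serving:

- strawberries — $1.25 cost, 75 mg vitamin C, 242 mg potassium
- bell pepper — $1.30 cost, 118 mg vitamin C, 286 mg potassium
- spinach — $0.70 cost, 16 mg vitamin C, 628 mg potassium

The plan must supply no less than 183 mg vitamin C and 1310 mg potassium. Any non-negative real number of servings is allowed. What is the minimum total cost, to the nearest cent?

With two linear requirements the optimum uses one or two foods; enumerate the corners.
strawberries only: max(183/75, 1310/242) = 5.413 servings → $6.77.
bell pepper only: max(183/118, 1310/286) = 4.58 servings → $5.95.
spinach only: max(183/16, 1310/628) = 11.44 servings → $8.01.
strawberries + bell pepper with both targets exact would need a negative amount; discard.
strawberries + spinach with both tight: 2.174 servings and 1.248 servings → $3.59.
bell pepper + spinach with both tight: 1.351 servings and 1.471 servings → $2.79.
The minimum over all feasible corners is $2.79.

$2.79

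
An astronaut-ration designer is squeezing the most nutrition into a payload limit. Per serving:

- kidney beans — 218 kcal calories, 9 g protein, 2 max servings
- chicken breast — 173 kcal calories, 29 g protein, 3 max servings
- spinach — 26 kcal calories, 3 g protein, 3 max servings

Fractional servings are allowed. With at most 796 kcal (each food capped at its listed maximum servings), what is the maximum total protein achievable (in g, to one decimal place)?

104.2 g

Protein per kcal: chicken breast 0.1676, spinach 0.1154, kidney beans 0.04128.
Take 3 servings of chicken breast: uses 519 kcal, +87.0 g protein (running total 87.0 g).
Take 3 servings of spinach: uses 78 kcal, +9.0 g protein (running total 96.0 g).
Take 0.9128 servings of kidney beans: uses 199 kcal, +8.2 g protein (running total 104.2 g).
Filling greedily by protein-per-kcal is optimal for one linear limit, giving 104.2 g.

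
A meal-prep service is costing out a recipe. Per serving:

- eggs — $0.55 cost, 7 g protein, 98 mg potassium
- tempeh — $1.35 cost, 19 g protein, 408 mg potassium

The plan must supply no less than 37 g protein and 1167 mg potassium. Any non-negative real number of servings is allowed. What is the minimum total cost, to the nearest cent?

$3.86

Minimising a linear cost over {protein ≥ 37, potassium ≥ 1167, servings ≥ 0} — the optimum is at a vertex, using one or two foods.
eggs only: max(37/7, 1167/98) = 11.91 servings → $6.55.
tempeh only: max(37/19, 1167/408) = 2.86 servings → $3.86.
eggs + tempeh with both targets exact would need a negative amount; discard.
The minimum over all feasible corners is $3.86.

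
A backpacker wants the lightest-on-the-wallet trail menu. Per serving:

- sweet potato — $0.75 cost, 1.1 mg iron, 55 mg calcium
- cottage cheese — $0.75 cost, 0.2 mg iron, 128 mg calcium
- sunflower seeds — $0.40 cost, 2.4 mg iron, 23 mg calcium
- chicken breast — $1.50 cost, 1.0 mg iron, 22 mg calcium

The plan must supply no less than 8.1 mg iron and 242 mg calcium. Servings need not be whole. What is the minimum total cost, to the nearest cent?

At the optimum either one food covers both requirements or two foods hit both targets exactly; no other combination can be cheaper.
sweet potato only: max(8.1/1.1, 242/55) = 7.364 servings → $5.52.
cottage cheese only: max(8.1/0.2, 242/128) = 40.5 servings → $30.38.
sunflower seeds only: max(8.1/2.4, 242/23) = 10.52 servings → $4.21.
chicken breast only: max(8.1/1.0, 242/22) = 11 servings → $16.50.
sweet potato + cottage cheese: the both-tight solution has a negative serving — not a feasible corner.
sweet potato + sunflower seeds with both tight: 3.697 servings and 1.68 servings → $3.45.
sweet potato + chicken breast with both tight: 2.071 servings and 5.821 servings → $10.29.
cottage cheese + sunflower seeds with both tight: 1.304 servings and 3.266 servings → $2.28.
cottage cheese + chicken breast with both tight: 0.5162 servings and 7.997 servings → $12.38.
sunflower seeds + chicken breast: intersection lies outside the first quadrant.
The minimum over all feasible corners is $2.28.

$2.28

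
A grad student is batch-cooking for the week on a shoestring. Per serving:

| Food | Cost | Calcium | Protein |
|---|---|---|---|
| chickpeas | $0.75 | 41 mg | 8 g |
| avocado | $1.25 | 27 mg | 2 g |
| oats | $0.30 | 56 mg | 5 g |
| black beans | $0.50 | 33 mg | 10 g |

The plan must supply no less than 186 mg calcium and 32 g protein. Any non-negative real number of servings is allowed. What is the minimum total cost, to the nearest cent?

$1.70

Check every corner: each single food scaled to meet both minima, and each pair solved so both constraints bind.
chickpeas only: max(186/41, 32/8) = 4.537 servings → $3.40.
avocado only: max(186/27, 32/2) = 16 servings → $20.00.
oats only: max(186/56, 32/5) = 6.4 servings → $1.92.
black beans only: max(186/33, 32/10) = 5.636 servings → $2.82.
chickpeas + avocado with both tight: 3.672 servings and 1.313 servings → $4.40.
chickpeas + oats with both tight: 3.547 servings and 0.7243 servings → $2.88.
chickpeas + black beans: intersection lies outside the first quadrant.
avocado + oats: the both-tight solution has a negative serving — not a feasible corner.
avocado + black beans with both tight: 3.941 servings and 2.412 servings → $6.13.
oats + black beans with both tight: 2.035 servings and 2.182 servings → $1.70.
So the least-cost plan costs $1.70.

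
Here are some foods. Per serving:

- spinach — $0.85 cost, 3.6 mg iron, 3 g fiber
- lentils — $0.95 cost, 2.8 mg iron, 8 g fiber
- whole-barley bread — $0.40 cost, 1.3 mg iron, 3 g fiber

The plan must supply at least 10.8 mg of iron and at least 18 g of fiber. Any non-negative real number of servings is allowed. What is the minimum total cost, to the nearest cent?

$2.99

An LP optimum is at a vertex; with two nutrient constraints at most two foods are used. Check each candidate.
spinach only: max(10.8/3.6, 18/3) = 6 servings → $5.10.
lentils only: max(10.8/2.8, 18/8) = 3.857 servings → $3.66.
whole-barley bread only: max(10.8/1.3, 18/3) = 8.308 servings → $3.32.
spinach + lentils with both tight: 1.765 servings and 1.588 servings → $3.01.
spinach + whole-barley bread with both tight: 1.304 servings and 4.696 servings → $2.99.
lentils + whole-barley bread with both targets exact would need a negative amount; discard.
So the least-cost plan costs $2.99.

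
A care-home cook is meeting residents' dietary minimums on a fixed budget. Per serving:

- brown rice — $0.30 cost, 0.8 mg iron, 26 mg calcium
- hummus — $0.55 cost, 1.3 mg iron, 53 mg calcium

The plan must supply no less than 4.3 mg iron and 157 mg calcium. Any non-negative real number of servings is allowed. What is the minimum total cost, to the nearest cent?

Minimising a linear cost over {iron ≥ 4.3, calcium ≥ 157, servings ≥ 0} — the optimum is at a vertex, using one or two foods.
brown rice only: max(4.3/0.8, 157/26) = 6.038 servings → $1.81.
hummus only: max(4.3/1.3, 157/53) = 3.308 servings → $1.82.
brown rice + hummus with both tight: 2.767 servings and 1.605 servings → $1.71.
The minimum over all feasible corners is $1.71.

$1.71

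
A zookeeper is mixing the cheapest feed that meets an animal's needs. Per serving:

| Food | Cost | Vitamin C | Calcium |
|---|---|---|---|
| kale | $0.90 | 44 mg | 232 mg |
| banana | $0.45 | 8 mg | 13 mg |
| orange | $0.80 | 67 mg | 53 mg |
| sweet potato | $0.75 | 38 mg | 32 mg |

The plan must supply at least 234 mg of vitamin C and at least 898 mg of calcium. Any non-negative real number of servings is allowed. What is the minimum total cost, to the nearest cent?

$4.15

Check every corner: each single food scaled to meet both minima, and each pair solved so both constraints bind.
kale only: max(234/44, 898/232) = 5.318 servings → $4.79.
banana only: max(234/8, 898/13) = 69.08 servings → $31.08.
orange only: max(234/67, 898/53) = 16.94 servings → $13.55.
sweet potato only: max(234/38, 898/32) = 28.06 servings → $21.05.
kale + banana with both tight: 3.226 servings and 11.51 servings → $8.08.
kale + orange with both tight: 3.615 servings and 1.118 servings → $4.15.
kale + sweet potato with both tight: 3.596 servings and 1.995 servings → $4.73.
banana + orange: intersection lies outside the first quadrant.
banana + sweet potato: intersection lies outside the first quadrant.
orange + sweet potato: the both-tight solution has a negative serving — not a feasible corner.
The minimum over all feasible corners is $4.15.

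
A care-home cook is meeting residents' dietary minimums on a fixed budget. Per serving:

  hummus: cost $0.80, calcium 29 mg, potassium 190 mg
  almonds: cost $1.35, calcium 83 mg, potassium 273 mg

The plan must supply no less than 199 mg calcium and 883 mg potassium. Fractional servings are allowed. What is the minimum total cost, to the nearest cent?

$4.03

Two binding constraints pin down two serving amounts, so the optimal mix uses at most two foods. The candidates are each food alone (scaled to the tighter of calcium/potassium) and each pair with both constraints tight.
hummus only: max(199/29, 883/190) = 6.862 servings → $5.49.
almonds only: max(199/83, 883/273) = 3.234 servings → $4.37.
hummus + almonds with both tight: 2.415 servings and 1.554 servings → $4.03.
So the least-cost plan costs $4.03.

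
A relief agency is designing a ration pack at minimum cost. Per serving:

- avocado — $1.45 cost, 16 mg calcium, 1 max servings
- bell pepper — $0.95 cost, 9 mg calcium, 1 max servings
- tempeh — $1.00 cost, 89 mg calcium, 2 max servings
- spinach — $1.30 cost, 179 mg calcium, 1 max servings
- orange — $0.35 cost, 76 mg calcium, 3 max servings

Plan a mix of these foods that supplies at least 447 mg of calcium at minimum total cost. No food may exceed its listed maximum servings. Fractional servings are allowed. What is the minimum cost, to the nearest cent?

$2.80

Cost per mg of calcium: orange $0.0046, spinach $0.0073, tempeh $0.0112, avocado $0.0906, bell pepper $0.1056.
Take 3 servings of orange: +228.0 mg calcium for $1.05 (total $1.05, still need 219.0 mg).
Take 1 serving of spinach: +179.0 mg calcium for $1.30 (total $2.35, still need 40.0 mg).
Take 0.4494 servings of tempeh: +40.0 mg calcium for $0.45 (total $2.80, still need 0.0 mg).
Filling from the cheapest source first is optimal under one linear minimum: $2.80.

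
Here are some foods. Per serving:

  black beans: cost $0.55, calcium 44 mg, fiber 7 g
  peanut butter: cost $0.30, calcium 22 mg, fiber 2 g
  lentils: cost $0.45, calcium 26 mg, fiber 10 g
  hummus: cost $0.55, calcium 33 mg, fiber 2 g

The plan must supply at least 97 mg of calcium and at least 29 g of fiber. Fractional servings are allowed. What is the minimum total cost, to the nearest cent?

$1.50

Two binding constraints pin down two serving amounts, so the optimal mix uses at most two foods. The candidates are each food alone (scaled to the tighter of calcium/fiber) and each pair with both constraints tight.
black beans only: max(97/44, 29/7) = 4.143 servings → $2.28.
peanut butter only: max(97/22, 29/2) = 14.5 servings → $4.35.
lentils only: max(97/26, 29/10) = 3.731 servings → $1.68.
hummus only: max(97/33, 29/2) = 14.5 servings → $7.97.
black beans + peanut butter: intersection lies outside the first quadrant.
black beans + lentils with both tight: 0.8372 servings and 2.314 servings → $1.50.
black beans + hummus with both targets exact would need a negative amount; discard.
peanut butter + lentils with both tight: 1.286 servings and 2.643 servings → $1.57.
peanut butter + hummus with both targets exact would need a negative amount; discard.
lentils + hummus with both tight: 2.745 servings and 0.777 servings → $1.66.
The minimum over all feasible corners is $1.50.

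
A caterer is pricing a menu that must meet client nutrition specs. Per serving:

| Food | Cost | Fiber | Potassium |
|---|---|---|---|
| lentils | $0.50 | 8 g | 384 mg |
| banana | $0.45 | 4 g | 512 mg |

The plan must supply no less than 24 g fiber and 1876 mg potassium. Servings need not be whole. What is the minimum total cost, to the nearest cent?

$1.95

A basic optimal solution has at most two foods positive. Try each food alone and each pair with both targets met exactly.
lentils only: max(24/8, 1876/384) = 4.885 servings → $2.44.
banana only: max(24/4, 1876/512) = 6 servings → $2.70.
lentils + banana with both tight: 1.869 servings and 2.263 servings → $1.95.
So the least-cost plan costs $1.95.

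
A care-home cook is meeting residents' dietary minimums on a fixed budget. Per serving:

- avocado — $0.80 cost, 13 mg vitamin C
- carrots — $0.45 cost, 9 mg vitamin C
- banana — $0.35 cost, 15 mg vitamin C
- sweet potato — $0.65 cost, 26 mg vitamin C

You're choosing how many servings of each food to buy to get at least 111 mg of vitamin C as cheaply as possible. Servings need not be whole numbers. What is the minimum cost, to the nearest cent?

Cost per mg of vitamin C: banana $0.0233, sweet potato $0.0250, carrots $0.0500, avocado $0.0615.
With no serving limits, use only banana: 111 mg / 15 mg = 7.4 servings × $0.35 = $2.59.

$2.59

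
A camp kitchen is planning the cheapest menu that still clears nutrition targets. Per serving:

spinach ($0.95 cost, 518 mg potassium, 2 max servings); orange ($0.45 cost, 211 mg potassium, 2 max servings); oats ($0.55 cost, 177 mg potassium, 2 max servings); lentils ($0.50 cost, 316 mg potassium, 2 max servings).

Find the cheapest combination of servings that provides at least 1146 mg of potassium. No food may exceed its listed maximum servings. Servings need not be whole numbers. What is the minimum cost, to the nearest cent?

Cost per mg of potassium: lentils $0.0016, spinach $0.0018, orange $0.0021, oats $0.0031.
Take 2 servings of lentils: +632.0 mg potassium for $1.00 (total $1.00, still need 514.0 mg).
Take 0.9923 servings of spinach: +514.0 mg potassium for $0.94 (total $1.94, still need 0.0 mg).
Greedy by cheapest-per-mg is optimal for a single linear constraint, so the minimum cost is $1.94.

$1.94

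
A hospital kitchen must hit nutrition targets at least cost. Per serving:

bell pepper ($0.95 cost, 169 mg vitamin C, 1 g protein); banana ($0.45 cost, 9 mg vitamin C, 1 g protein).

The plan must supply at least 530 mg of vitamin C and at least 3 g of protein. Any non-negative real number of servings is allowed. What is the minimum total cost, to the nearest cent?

$2.98

For a min-cost LP with two ≥-constraints, a basic feasible solution has at most two positive variables.
bell pepper only: max(530/169, 3/1) = 3.136 servings → $2.98.
banana only: max(530/9, 3/1) = 58.89 servings → $26.50.
bell pepper + banana with both targets exact would need a negative amount; discard.
So the least-cost plan costs $2.98.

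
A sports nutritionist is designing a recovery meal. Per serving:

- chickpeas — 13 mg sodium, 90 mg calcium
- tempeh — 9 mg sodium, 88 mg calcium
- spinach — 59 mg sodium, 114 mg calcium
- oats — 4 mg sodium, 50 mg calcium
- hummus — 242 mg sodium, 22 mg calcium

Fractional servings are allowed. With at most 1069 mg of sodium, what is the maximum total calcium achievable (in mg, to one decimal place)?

Calcium per mg sodium: oats 12.5, tempeh 9.778, chickpeas 6.923, spinach 1.932, hummus 0.09091.
With no serving limits, spend the whole sodium allowance on oats: 1069 mg / 4 mg × 50 mg = 13362.5 mg.

13362.5 mg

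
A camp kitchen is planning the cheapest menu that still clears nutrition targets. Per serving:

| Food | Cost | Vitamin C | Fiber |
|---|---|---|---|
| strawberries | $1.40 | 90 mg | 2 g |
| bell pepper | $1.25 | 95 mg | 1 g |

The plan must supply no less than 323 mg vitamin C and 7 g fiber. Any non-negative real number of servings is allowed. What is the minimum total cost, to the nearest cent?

strawberries only: max(323/90, 7/2) = 3.589 servings → $5.02.
bell pepper only: max(323/95, 7/1) = 7 servings → $8.75.
strawberries + bell pepper with both tight: 3.42 servings and 0.16 servings → $4.99.
The minimum over all feasible corners is $4.99.

$4.99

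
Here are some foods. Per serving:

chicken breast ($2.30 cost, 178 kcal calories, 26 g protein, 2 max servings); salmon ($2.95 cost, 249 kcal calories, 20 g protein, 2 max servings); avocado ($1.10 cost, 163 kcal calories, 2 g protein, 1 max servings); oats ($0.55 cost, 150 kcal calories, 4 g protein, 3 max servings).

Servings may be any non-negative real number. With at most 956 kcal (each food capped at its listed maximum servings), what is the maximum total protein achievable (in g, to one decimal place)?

Protein per kcal: chicken breast 0.1461, salmon 0.08032, oats 0.02667, avocado 0.01227.
Take 2 servings of chicken breast: uses 356 kcal, +52.0 g protein (running total 52.0 g).
Take 2 servings of salmon: uses 498 kcal, +40.0 g protein (running total 92.0 g).
Take 0.68 servings of oats: uses 102 kcal, +2.7 g protein (running total 94.7 g).
Filling greedily by protein-per-kcal is optimal for one linear limit, giving 94.7 g.

94.7 g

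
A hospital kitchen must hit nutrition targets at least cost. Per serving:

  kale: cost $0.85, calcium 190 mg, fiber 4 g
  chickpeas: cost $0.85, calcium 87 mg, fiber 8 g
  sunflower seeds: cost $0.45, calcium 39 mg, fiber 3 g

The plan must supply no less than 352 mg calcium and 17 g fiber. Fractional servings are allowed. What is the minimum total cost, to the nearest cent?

$2.29

Two binding constraints pin down two serving amounts, so the optimal mix uses at most two foods. The candidates are each food alone (scaled to the tighter of calcium/fiber) and each pair with both constraints tight.
kale only: max(352/190, 17/4) = 4.25 servings → $3.61.
chickpeas only: max(352/87, 17/8) = 4.046 servings → $3.44.
sunflower seeds only: max(352/39, 17/3) = 9.026 servings → $4.06.
kale + chickpeas with both tight: 1.141 servings and 1.555 servings → $2.29.
kale + sunflower seeds with both tight: 0.9493 servings and 4.401 servings → $2.79.
chickpeas + sunflower seeds: intersection lies outside the first quadrant.
The minimum over all feasible corners is $2.29.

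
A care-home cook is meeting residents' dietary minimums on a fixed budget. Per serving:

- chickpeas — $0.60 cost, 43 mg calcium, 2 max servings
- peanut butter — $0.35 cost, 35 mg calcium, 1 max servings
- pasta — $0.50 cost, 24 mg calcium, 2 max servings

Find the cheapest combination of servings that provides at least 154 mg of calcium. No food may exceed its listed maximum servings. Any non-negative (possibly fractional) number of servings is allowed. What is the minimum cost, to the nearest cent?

Cost per mg of calcium: peanut butter $0.0100, chickpeas $0.0140, pasta $0.0208.
Take 1 serving of peanut butter: +35.0 mg calcium for $0.35 (total $0.35, still need 119.0 mg).
Take 2 servings of chickpeas: +86.0 mg calcium for $1.20 (total $1.55, still need 33.0 mg).
Take 1.375 servings of pasta: +33.0 mg calcium for $0.69 (total $2.24, still need 0.0 mg).
Greedy by cheapest-per-mg is optimal for a single linear constraint, so the minimum cost is $2.24.

$2.24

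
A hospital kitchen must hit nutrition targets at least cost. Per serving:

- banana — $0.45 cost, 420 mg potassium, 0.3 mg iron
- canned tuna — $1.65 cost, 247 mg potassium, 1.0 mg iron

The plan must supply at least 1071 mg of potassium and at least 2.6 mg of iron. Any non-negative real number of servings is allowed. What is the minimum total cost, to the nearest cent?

$3.90

banana only: max(1071/420, 2.6/0.3) = 8.667 servings → $3.90.
canned tuna only: max(1071/247, 2.6/1.0) = 4.336 servings → $7.15.
banana + canned tuna with both tight: 1.24 servings and 2.228 servings → $4.23.
So the least-cost plan costs $3.90.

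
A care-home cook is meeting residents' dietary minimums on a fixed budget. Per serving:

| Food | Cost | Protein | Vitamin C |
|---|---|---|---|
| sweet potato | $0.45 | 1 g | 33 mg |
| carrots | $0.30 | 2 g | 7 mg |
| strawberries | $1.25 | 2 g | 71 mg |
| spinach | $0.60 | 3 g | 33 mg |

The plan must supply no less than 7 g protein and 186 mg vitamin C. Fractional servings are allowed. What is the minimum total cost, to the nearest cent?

$2.64

For a min-cost LP with two ≥-constraints, a basic feasible solution has at most two positive variables.
sweet potato only: max(7/1, 186/33) = 7 servings → $3.15.
carrots only: max(7/2, 186/7) = 26.57 servings → $7.97.
strawberries only: max(7/2, 186/71) = 3.5 servings → $4.38.
spinach only: max(7/3, 186/33) = 5.636 servings → $3.38.
sweet potato + carrots with both tight: 5.475 servings and 0.7627 servings → $2.69.
sweet potato + strawberries: intersection lies outside the first quadrant.
sweet potato + spinach with both tight: 4.955 servings and 0.6818 servings → $2.64.
carrots + strawberries with both tight: 0.9766 servings and 2.523 servings → $3.45.
carrots + spinach: intersection lies outside the first quadrant.
strawberries + spinach with both tight: 2.224 servings and 0.8503 servings → $3.29.
So the least-cost plan costs $2.64.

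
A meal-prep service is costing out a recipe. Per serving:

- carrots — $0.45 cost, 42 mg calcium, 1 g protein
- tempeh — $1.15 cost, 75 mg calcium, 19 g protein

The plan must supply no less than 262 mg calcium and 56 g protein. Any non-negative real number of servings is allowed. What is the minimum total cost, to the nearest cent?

With two linear requirements the optimum uses one or two foods; enumerate the corners.
carrots only: max(262/42, 56/1) = 56 servings → $25.20.
tempeh only: max(262/75, 56/19) = 3.493 servings → $4.02.
carrots + tempeh with both tight: 1.076 servings and 2.891 servings → $3.81.
The minimum over all feasible corners is $3.81.

$3.81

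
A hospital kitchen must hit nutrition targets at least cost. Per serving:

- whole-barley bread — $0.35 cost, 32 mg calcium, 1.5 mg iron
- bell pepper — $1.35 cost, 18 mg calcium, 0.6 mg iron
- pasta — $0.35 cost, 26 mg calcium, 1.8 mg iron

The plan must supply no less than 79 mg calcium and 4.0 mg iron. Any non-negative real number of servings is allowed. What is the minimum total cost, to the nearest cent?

Two binding constraints pin down two serving amounts, so the optimal mix uses at most two foods. The candidates are each food alone (scaled to the tighter of calcium/iron) and each pair with both constraints tight.
whole-barley bread only: max(79/32, 4.0/1.5) = 2.667 servings → $0.93.
bell pepper only: max(79/18, 4.0/0.6) = 6.667 servings → $9.00.
pasta only: max(79/26, 4.0/1.8) = 3.038 servings → $1.06.
whole-barley bread + bell pepper with both targets exact would need a negative amount; discard.
whole-barley bread + pasta with both tight: 2.054 servings and 0.5108 servings → $0.90.
bell pepper + pasta with both tight: 2.274 servings and 1.464 servings → $3.58.
Cheapest feasible corner: $0.90.

$0.90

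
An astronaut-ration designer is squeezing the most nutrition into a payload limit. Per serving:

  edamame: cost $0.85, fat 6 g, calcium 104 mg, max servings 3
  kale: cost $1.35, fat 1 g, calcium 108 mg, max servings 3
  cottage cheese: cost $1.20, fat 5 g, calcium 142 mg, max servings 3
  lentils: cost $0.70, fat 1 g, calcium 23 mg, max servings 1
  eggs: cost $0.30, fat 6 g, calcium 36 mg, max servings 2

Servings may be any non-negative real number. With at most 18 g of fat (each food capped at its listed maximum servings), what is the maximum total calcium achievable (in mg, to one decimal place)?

750.0 mg

Calcium per g fat: kale 108, cottage cheese 28.4, lentils 23, edamame 17.33, eggs 6.
Take 3 servings of kale: uses 3 g fat, +324.0 mg calcium (running total 324.0 mg).
Take 3 servings of cottage cheese: uses 15 g fat, +426.0 mg calcium (running total 750.0 mg).
Greedy by best ratio exhausts the fat allowance optimally: 750.0 mg.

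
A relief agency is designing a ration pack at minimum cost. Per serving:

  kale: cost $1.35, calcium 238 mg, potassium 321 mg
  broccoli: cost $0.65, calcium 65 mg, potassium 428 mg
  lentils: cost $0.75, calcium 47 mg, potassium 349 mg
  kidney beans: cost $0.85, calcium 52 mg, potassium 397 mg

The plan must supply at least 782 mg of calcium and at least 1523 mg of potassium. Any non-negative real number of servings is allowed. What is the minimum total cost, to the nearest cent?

$4.82

kale only: max(782/238, 1523/321) = 4.745 servings → $6.41.
broccoli only: max(782/65, 1523/428) = 12.03 servings → $7.82.
lentils only: max(782/47, 1523/349) = 16.64 servings → $12.48.
kidney beans only: max(782/52, 1523/397) = 15.04 servings → $12.78.
kale + broccoli with both tight: 2.91 servings and 1.376 servings → $4.82.
kale + lentils with both tight: 2.962 servings and 1.64 servings → $5.23.
kale + kidney beans with both tight: 2.973 servings and 1.433 servings → $5.23.
broccoli + lentils: the both-tight solution has a negative serving — not a feasible corner.
broccoli + kidney beans: the both-tight solution has a negative serving — not a feasible corner.
lentils + kidney beans with both targets exact would need a negative amount; discard.
The minimum over all feasible corners is $4.82.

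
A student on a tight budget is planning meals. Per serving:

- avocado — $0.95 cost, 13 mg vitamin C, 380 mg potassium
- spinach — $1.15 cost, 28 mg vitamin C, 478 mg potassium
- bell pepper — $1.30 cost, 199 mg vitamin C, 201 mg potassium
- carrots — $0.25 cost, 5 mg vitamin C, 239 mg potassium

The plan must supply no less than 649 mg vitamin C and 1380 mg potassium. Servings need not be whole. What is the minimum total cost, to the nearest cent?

$4.91

Check every corner: each single food scaled to meet both minima, and each pair solved so both constraints bind.
avocado only: max(649/13, 1380/380) = 49.92 servings → $47.43.
spinach only: max(649/28, 1380/478) = 23.18 servings → $26.66.
bell pepper only: max(649/199, 1380/201) = 6.866 servings → $8.93.
carrots only: max(649/5, 1380/239) = 129.8 servings → $32.45.
avocado + spinach with both targets exact would need a negative amount; discard.
avocado + bell pepper with both tight: 1.975 servings and 3.132 servings → $5.95.
avocado + carrots: intersection lies outside the first quadrant.
spinach + bell pepper with both tight: 1.611 servings and 3.035 servings → $5.80.
spinach + carrots: intersection lies outside the first quadrant.
bell pepper + carrots with both tight: 3.183 servings and 3.097 servings → $4.91.
So the least-cost plan costs $4.91.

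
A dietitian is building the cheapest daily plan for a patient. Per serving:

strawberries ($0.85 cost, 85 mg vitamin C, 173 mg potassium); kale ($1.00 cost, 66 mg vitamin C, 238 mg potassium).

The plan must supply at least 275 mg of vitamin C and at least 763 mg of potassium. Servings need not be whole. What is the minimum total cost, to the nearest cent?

$3.42

An LP optimum is at a vertex; with two nutrient constraints at most two foods are used. Check each candidate.
strawberries only: max(275/85, 763/173) = 4.41 servings → $3.75.
kale only: max(275/66, 763/238) = 4.167 servings → $4.17.
strawberries + kale with both tight: 1.713 servings and 1.961 servings → $3.42.
So the least-cost plan costs $3.42.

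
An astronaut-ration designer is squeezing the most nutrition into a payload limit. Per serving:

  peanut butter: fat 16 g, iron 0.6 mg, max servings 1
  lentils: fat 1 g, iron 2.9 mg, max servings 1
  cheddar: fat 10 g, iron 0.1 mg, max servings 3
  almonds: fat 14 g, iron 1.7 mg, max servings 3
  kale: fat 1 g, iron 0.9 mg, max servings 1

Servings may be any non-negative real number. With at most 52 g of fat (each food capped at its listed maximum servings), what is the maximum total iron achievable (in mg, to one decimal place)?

Iron per g fat: lentils 2.9, kale 0.9, almonds 0.1214, peanut butter 0.0375, cheddar 0.01.
Take 1 serving of lentils: uses 1 g fat, +2.9 mg iron (running total 2.9 mg).
Take 1 serving of kale: uses 1 g fat, +0.9 mg iron (running total 3.8 mg).
Take 3 servings of almonds: uses 42 g fat, +5.1 mg iron (running total 8.9 mg).
Take 0.5 servings of peanut butter: uses 8 g fat, +0.3 mg iron (running total 9.2 mg).
Greedy by best ratio exhausts the fat allowance optimally: 9.2 mg.

9.2 mg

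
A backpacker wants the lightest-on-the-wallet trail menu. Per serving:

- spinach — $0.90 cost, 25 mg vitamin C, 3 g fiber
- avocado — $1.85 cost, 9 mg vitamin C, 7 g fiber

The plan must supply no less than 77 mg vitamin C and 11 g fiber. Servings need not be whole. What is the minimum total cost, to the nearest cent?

Two binding constraints pin down two serving amounts, so the optimal mix uses at most two foods. The candidates are each food alone (scaled to the tighter of vitamin C/fiber) and each pair with both constraints tight.
spinach only: max(77/25, 11/3) = 3.667 servings → $3.30.
avocado only: max(77/9, 11/7) = 8.556 servings → $15.83.
spinach + avocado with both tight: 2.973 servings and 0.2973 servings → $3.23.
So the least-cost plan costs $3.23.

$3.23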